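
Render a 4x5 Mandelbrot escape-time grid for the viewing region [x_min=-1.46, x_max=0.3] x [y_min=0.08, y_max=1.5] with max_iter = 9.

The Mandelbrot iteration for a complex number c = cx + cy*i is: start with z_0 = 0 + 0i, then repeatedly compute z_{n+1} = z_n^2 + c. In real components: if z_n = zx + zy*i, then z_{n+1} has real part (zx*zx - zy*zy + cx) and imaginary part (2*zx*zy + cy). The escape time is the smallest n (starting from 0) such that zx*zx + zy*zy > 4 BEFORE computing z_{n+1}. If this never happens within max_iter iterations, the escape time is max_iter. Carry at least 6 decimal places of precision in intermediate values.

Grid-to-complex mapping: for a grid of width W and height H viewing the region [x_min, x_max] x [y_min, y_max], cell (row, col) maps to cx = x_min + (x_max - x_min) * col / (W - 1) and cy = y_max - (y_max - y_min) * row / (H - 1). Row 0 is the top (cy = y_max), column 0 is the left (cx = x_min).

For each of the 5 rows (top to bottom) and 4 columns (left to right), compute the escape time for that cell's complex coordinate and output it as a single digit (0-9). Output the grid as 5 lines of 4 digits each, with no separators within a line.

Answer: 1222
2342
3495
4699
8999

Derivation:
(row=0, col=0): c = -1.4600 + 1.5000i → escape time 1
(row=0, col=1): c = -0.8733 + 1.5000i → escape time 2
(row=0, col=2): c = -0.2867 + 1.5000i → escape time 2
(row=0, col=3): c = 0.3000 + 1.5000i → escape time 2
(row=1, col=0): c = -1.4600 + 1.1450i → escape time 2
(row=1, col=1): c = -0.8733 + 1.1450i → escape time 3
(row=1, col=2): c = -0.2867 + 1.1450i → escape time 4
(row=1, col=3): c = 0.3000 + 1.1450i → escape time 2
(row=2, col=0): c = -1.4600 + 0.7900i → escape time 3
(row=2, col=1): c = -0.8733 + 0.7900i → escape time 4
(row=2, col=2): c = -0.2867 + 0.7900i → escape time 9
(row=2, col=3): c = 0.3000 + 0.7900i → escape time 5
(row=3, col=0): c = -1.4600 + 0.4350i → escape time 4
(row=3, col=1): c = -0.8733 + 0.4350i → escape time 6
(row=3, col=2): c = -0.2867 + 0.4350i → escape time 9
(row=3, col=3): c = 0.3000 + 0.4350i → escape time 9
(row=4, col=0): c = -1.4600 + 0.0800i → escape time 8
(row=4, col=1): c = -0.8733 + 0.0800i → escape time 9
(row=4, col=2): c = -0.2867 + 0.0800i → escape time 9
(row=4, col=3): c = 0.3000 + 0.0800i → escape time 9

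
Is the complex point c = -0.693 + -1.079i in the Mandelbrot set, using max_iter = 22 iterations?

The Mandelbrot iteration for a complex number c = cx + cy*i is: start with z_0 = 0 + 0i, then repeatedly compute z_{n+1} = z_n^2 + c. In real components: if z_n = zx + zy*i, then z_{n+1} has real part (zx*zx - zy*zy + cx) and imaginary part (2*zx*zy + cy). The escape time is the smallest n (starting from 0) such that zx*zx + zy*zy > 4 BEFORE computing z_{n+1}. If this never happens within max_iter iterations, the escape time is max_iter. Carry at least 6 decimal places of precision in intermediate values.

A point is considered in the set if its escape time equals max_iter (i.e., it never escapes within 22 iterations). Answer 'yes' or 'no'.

z_0 = 0 + 0i, c = -0.6930 + -1.0790i
Iter 1: z = -0.6930 + -1.0790i, |z|^2 = 1.6445
Iter 2: z = -1.3770 + 0.4165i, |z|^2 = 2.0696
Iter 3: z = 1.0296 + -2.2260i, |z|^2 = 6.0153
Escaped at iteration 3

Answer: no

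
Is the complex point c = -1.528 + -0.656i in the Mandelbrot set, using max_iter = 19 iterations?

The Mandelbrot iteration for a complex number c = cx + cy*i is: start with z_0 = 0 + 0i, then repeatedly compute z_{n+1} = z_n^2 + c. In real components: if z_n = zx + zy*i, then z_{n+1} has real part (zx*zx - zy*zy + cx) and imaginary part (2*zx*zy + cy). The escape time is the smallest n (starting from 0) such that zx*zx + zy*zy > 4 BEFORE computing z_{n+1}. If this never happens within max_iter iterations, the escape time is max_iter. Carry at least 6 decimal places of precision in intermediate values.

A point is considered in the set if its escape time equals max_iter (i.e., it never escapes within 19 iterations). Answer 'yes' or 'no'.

z_0 = 0 + 0i, c = -1.5280 + -0.6560i
Iter 1: z = -1.5280 + -0.6560i, |z|^2 = 2.7651
Iter 2: z = 0.3764 + 1.3487i, |z|^2 = 1.9608
Iter 3: z = -3.2054 + 0.3595i, |z|^2 = 10.4036
Escaped at iteration 3

Answer: no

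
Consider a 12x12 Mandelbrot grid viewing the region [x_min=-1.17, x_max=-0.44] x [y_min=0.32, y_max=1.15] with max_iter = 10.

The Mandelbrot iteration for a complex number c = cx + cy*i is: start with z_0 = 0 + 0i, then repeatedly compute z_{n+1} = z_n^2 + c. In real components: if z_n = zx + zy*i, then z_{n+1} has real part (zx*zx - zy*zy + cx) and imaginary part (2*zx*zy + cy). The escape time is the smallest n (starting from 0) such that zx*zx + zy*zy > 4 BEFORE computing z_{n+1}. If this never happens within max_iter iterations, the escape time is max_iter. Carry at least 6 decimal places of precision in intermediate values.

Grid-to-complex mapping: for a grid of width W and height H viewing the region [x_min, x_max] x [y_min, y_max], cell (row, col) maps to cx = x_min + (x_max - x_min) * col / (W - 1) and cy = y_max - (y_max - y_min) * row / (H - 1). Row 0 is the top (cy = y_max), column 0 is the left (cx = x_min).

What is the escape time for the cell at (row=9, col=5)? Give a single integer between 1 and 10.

Answer: 6

Derivation:
z_0 = 0 + 0i, c = -0.8382 + 0.4709i
Iter 1: z = -0.8382 + 0.4709i, |z|^2 = 0.9243
Iter 2: z = -0.3574 + -0.3185i, |z|^2 = 0.2292
Iter 3: z = -0.8119 + 0.6986i, |z|^2 = 1.1472
Iter 4: z = -0.6670 + -0.6634i, |z|^2 = 0.8850
Iter 5: z = -0.8334 + 1.3559i, |z|^2 = 2.5331
Iter 6: z = -1.9821 + -1.7892i, |z|^2 = 7.1301
Escaped at iteration 6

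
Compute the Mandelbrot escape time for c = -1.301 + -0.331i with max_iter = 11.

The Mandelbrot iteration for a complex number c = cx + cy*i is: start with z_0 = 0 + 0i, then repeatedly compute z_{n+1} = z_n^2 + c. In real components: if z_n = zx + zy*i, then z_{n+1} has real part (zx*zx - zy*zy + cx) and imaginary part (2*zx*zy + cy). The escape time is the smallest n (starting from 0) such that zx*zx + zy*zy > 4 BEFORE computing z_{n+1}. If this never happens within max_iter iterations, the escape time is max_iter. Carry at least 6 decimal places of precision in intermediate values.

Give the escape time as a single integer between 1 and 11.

z_0 = 0 + 0i, c = -1.3010 + -0.3310i
Iter 1: z = -1.3010 + -0.3310i, |z|^2 = 1.8022
Iter 2: z = 0.2820 + 0.5303i, |z|^2 = 0.3607
Iter 3: z = -1.5026 + -0.0319i, |z|^2 = 2.2589
Iter 4: z = 0.9559 + -0.2352i, |z|^2 = 0.9690
Iter 5: z = -0.4426 + -0.7806i, |z|^2 = 0.8052
Iter 6: z = -1.7144 + 0.3599i, |z|^2 = 3.0688
Iter 7: z = 1.5087 + -1.5652i, |z|^2 = 4.7259
Escaped at iteration 7

Answer: 7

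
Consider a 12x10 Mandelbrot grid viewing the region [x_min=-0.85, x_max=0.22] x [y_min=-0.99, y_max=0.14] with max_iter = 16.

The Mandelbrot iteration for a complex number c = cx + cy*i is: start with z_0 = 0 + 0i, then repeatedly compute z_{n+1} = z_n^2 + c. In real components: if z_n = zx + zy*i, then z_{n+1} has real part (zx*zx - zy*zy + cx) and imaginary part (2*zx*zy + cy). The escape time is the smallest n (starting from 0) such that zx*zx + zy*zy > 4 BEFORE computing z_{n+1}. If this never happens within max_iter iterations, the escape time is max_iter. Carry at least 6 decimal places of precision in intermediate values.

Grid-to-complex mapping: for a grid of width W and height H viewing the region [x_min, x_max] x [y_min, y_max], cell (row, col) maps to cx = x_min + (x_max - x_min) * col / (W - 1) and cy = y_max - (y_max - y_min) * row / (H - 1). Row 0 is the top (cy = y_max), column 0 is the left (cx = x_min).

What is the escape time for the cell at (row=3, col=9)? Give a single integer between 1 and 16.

Answer: 16

Derivation:
z_0 = 0 + 0i, c = 0.0255 + -0.2367i
Iter 1: z = 0.0255 + -0.2367i, |z|^2 = 0.0567
Iter 2: z = -0.0299 + -0.2487i, |z|^2 = 0.0628
Iter 3: z = -0.0355 + -0.2218i, |z|^2 = 0.0505
Iter 4: z = -0.0225 + -0.2209i, |z|^2 = 0.0493
Iter 5: z = -0.0228 + -0.2267i, |z|^2 = 0.0519
Iter 6: z = -0.0254 + -0.2263i, |z|^2 = 0.0519
Iter 7: z = -0.0251 + -0.2252i, |z|^2 = 0.0513
Iter 8: z = -0.0246 + -0.2254i, |z|^2 = 0.0514
Iter 9: z = -0.0247 + -0.2256i, |z|^2 = 0.0515
Iter 10: z = -0.0248 + -0.2255i, |z|^2 = 0.0515
Iter 11: z = -0.0248 + -0.2255i, |z|^2 = 0.0515
Iter 12: z = -0.0248 + -0.2255i, |z|^2 = 0.0515
Iter 13: z = -0.0248 + -0.2255i, |z|^2 = 0.0515
Iter 14: z = -0.0248 + -0.2255i, |z|^2 = 0.0515
Iter 15: z = -0.0248 + -0.2255i, |z|^2 = 0.0515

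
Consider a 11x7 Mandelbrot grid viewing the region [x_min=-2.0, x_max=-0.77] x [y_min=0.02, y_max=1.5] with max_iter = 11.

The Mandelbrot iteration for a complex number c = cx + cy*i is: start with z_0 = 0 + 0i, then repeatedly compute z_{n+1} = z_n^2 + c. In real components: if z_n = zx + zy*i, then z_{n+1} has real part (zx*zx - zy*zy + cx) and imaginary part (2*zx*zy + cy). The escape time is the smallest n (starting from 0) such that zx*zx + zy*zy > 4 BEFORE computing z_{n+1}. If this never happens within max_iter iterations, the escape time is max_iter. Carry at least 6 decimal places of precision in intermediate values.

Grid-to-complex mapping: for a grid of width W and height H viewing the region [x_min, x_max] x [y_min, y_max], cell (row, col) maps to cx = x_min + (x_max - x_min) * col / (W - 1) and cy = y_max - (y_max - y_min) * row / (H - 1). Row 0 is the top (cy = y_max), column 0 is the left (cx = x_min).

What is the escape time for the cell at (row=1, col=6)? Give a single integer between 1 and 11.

Answer: 2

Derivation:
z_0 = 0 + 0i, c = -1.2620 + 1.2533i
Iter 1: z = -1.2620 + 1.2533i, |z|^2 = 3.1635
Iter 2: z = -1.2402 + -1.9101i, |z|^2 = 5.1865
Escaped at iteration 2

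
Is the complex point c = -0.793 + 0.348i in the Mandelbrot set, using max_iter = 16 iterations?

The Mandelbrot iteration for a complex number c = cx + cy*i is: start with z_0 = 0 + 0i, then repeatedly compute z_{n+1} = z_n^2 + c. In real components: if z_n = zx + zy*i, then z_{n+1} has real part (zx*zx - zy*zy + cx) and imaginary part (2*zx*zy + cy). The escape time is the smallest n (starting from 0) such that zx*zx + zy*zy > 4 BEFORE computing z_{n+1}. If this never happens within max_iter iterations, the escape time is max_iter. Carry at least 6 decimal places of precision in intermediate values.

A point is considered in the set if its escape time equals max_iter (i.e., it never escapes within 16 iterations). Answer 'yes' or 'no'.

z_0 = 0 + 0i, c = -0.7930 + 0.3480i
Iter 1: z = -0.7930 + 0.3480i, |z|^2 = 0.7500
Iter 2: z = -0.2853 + -0.2039i, |z|^2 = 0.1230
Iter 3: z = -0.7532 + 0.4643i, |z|^2 = 0.7829
Iter 4: z = -0.4413 + -0.3515i, |z|^2 = 0.3183
Iter 5: z = -0.7218 + 0.6582i, |z|^2 = 0.9543
Iter 6: z = -0.7052 + -0.6022i, |z|^2 = 0.8600
Iter 7: z = -0.6584 + 1.1974i, |z|^2 = 1.8673
Iter 8: z = -1.7934 + -1.2287i, |z|^2 = 4.7259
Escaped at iteration 8

Answer: no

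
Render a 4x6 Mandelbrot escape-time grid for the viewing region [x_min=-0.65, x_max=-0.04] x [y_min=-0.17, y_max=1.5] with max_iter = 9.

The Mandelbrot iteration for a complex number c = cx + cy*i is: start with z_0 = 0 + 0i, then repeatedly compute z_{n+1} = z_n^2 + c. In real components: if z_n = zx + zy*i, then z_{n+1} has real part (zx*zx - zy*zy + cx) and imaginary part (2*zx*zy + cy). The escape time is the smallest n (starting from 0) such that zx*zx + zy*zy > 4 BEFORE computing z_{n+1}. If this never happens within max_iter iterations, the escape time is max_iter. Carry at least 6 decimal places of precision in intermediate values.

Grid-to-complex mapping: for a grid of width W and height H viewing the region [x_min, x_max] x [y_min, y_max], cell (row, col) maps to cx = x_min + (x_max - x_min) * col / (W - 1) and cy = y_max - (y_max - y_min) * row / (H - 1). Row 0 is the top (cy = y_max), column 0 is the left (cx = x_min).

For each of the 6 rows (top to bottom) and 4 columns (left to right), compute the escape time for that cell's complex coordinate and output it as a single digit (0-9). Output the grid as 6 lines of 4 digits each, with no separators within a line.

Answer: 2222
3344
4599
9999
9999
9999

Derivation:
(row=0, col=0): c = -0.6500 + 1.5000i → escape time 2
(row=0, col=1): c = -0.4467 + 1.5000i → escape time 2
(row=0, col=2): c = -0.2433 + 1.5000i → escape time 2
(row=0, col=3): c = -0.0400 + 1.5000i → escape time 2
(row=1, col=0): c = -0.6500 + 1.1660i → escape time 3
(row=1, col=1): c = -0.4467 + 1.1660i → escape time 3
(row=1, col=2): c = -0.2433 + 1.1660i → escape time 4
(row=1, col=3): c = -0.0400 + 1.1660i → escape time 4
(row=2, col=0): c = -0.6500 + 0.8320i → escape time 4
(row=2, col=1): c = -0.4467 + 0.8320i → escape time 5
(row=2, col=2): c = -0.2433 + 0.8320i → escape time 9
(row=2, col=3): c = -0.0400 + 0.8320i → escape time 9
(row=3, col=0): c = -0.6500 + 0.4980i → escape time 9
(row=3, col=1): c = -0.4467 + 0.4980i → escape time 9
(row=3, col=2): c = -0.2433 + 0.4980i → escape time 9
(row=3, col=3): c = -0.0400 + 0.4980i → escape time 9
(row=4, col=0): c = -0.6500 + 0.1640i → escape time 9
(row=4, col=1): c = -0.4467 + 0.1640i → escape time 9
(row=4, col=2): c = -0.2433 + 0.1640i → escape time 9
(row=4, col=3): c = -0.0400 + 0.1640i → escape time 9
(row=5, col=0): c = -0.6500 + -0.1700i → escape time 9
(row=5, col=1): c = -0.4467 + -0.1700i → escape time 9
(row=5, col=2): c = -0.2433 + -0.1700i → escape time 9
(row=5, col=3): c = -0.0400 + -0.1700i → escape time 9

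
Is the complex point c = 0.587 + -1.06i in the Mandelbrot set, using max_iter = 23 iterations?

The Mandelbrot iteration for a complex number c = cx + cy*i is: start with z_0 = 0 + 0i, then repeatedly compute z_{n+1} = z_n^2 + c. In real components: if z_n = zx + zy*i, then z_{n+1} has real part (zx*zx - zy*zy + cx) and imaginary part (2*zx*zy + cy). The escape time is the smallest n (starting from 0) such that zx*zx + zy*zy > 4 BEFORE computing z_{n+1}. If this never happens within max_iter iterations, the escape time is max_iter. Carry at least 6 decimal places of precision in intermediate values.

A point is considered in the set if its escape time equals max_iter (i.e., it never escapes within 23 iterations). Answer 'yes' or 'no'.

Answer: no

Derivation:
z_0 = 0 + 0i, c = 0.5870 + -1.0600i
Iter 1: z = 0.5870 + -1.0600i, |z|^2 = 1.4682
Iter 2: z = -0.1920 + -2.3044i, |z|^2 = 5.3473
Escaped at iteration 2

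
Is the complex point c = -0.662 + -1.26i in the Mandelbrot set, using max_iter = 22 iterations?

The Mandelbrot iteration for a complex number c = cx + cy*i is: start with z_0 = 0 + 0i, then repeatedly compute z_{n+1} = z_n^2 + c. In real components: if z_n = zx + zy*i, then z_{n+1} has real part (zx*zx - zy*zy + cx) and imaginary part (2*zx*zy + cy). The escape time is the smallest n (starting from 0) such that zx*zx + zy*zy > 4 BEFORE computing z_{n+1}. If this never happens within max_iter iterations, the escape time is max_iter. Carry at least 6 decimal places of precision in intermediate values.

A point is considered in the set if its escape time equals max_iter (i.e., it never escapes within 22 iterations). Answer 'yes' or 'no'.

Answer: no

Derivation:
z_0 = 0 + 0i, c = -0.6620 + -1.2600i
Iter 1: z = -0.6620 + -1.2600i, |z|^2 = 2.0258
Iter 2: z = -1.8114 + 0.4082i, |z|^2 = 3.4477
Iter 3: z = 2.4524 + -2.7389i, |z|^2 = 13.5158
Escaped at iteration 3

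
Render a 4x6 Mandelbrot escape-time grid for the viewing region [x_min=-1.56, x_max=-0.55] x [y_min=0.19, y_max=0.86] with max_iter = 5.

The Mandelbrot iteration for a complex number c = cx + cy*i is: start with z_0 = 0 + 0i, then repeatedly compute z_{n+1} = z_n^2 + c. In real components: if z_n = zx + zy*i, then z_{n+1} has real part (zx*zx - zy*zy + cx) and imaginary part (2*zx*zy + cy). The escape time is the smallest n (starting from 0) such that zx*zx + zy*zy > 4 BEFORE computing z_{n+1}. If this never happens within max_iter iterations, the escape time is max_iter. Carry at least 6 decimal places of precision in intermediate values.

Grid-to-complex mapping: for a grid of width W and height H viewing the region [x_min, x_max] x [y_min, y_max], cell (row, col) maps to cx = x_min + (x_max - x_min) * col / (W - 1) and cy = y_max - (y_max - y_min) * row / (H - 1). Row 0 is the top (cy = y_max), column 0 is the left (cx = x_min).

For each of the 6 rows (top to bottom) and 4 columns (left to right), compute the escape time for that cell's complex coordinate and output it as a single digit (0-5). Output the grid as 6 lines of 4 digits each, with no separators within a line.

Answer: 3334
3345
3355
3555
4555
5555

Derivation:
(row=0, col=0): c = -1.5600 + 0.8600i → escape time 3
(row=0, col=1): c = -1.2233 + 0.8600i → escape time 3
(row=0, col=2): c = -0.8867 + 0.8600i → escape time 3
(row=0, col=3): c = -0.5500 + 0.8600i → escape time 4
(row=1, col=0): c = -1.5600 + 0.7260i → escape time 3
(row=1, col=1): c = -1.2233 + 0.7260i → escape time 3
(row=1, col=2): c = -0.8867 + 0.7260i → escape time 4
(row=1, col=3): c = -0.5500 + 0.7260i → escape time 5
(row=2, col=0): c = -1.5600 + 0.5920i → escape time 3
(row=2, col=1): c = -1.2233 + 0.5920i → escape time 3
(row=2, col=2): c = -0.8867 + 0.5920i → escape time 5
(row=2, col=3): c = -0.5500 + 0.5920i → escape time 5
(row=3, col=0): c = -1.5600 + 0.4580i → escape time 3
(row=3, col=1): c = -1.2233 + 0.4580i → escape time 5
(row=3, col=2): c = -0.8867 + 0.4580i → escape time 5
(row=3, col=3): c = -0.5500 + 0.4580i → escape time 5
(row=4, col=0): c = -1.5600 + 0.3240i → escape time 4
(row=4, col=1): c = -1.2233 + 0.3240i → escape time 5
(row=4, col=2): c = -0.8867 + 0.3240i → escape time 5
(row=4, col=3): c = -0.5500 + 0.3240i → escape time 5
(row=5, col=0): c = -1.5600 + 0.1900i → escape time 5
(row=5, col=1): c = -1.2233 + 0.1900i → escape time 5
(row=5, col=2): c = -0.8867 + 0.1900i → escape time 5
(row=5, col=3): c = -0.5500 + 0.1900i → escape time 5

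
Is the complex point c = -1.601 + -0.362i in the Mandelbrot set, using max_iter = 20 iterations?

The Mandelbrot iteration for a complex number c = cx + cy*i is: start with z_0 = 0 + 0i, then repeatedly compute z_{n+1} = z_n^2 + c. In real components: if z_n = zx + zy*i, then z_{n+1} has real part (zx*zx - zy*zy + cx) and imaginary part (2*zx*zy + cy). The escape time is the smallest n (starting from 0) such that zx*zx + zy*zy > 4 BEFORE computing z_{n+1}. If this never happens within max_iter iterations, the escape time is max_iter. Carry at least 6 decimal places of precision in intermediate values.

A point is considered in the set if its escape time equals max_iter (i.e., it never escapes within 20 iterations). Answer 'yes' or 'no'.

Answer: no

Derivation:
z_0 = 0 + 0i, c = -1.6010 + -0.3620i
Iter 1: z = -1.6010 + -0.3620i, |z|^2 = 2.6942
Iter 2: z = 0.8312 + 0.7971i, |z|^2 = 1.3262
Iter 3: z = -1.5456 + 0.9631i, |z|^2 = 3.3163
Iter 4: z = -0.1397 + -3.3390i, |z|^2 = 11.1685
Escaped at iteration 4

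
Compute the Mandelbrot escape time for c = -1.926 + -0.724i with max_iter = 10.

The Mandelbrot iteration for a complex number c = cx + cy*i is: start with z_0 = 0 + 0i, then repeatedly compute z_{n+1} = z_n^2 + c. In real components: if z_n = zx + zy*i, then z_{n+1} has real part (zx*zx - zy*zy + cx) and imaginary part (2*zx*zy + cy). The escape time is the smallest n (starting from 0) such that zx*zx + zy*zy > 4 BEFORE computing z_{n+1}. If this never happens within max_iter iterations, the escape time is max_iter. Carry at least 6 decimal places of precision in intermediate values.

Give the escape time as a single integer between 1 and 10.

Answer: 1

Derivation:
z_0 = 0 + 0i, c = -1.9260 + -0.7240i
Iter 1: z = -1.9260 + -0.7240i, |z|^2 = 4.2337
Escaped at iteration 1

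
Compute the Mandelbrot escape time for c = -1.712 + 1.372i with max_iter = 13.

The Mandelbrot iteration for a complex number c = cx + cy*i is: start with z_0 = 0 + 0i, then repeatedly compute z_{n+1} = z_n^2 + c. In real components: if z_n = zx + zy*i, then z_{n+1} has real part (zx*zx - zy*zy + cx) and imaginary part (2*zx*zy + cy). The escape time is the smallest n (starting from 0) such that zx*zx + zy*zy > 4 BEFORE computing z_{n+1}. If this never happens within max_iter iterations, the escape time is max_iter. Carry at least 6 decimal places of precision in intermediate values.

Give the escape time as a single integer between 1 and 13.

z_0 = 0 + 0i, c = -1.7120 + 1.3720i
Iter 1: z = -1.7120 + 1.3720i, |z|^2 = 4.8133
Escaped at iteration 1

Answer: 1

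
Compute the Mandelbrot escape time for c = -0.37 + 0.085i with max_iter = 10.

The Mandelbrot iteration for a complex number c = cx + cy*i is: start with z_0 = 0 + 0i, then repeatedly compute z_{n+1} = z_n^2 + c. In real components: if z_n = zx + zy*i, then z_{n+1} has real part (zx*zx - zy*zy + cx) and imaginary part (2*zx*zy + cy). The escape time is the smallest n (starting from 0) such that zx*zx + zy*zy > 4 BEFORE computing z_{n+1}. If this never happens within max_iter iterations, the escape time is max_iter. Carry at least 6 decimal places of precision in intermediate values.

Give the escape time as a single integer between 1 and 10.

Answer: 10

Derivation:
z_0 = 0 + 0i, c = -0.3700 + 0.0850i
Iter 1: z = -0.3700 + 0.0850i, |z|^2 = 0.1441
Iter 2: z = -0.2403 + 0.0221i, |z|^2 = 0.0582
Iter 3: z = -0.3127 + 0.0744i, |z|^2 = 0.1033
Iter 4: z = -0.2777 + 0.0385i, |z|^2 = 0.0786
Iter 5: z = -0.2943 + 0.0636i, |z|^2 = 0.0907
Iter 6: z = -0.2874 + 0.0475i, |z|^2 = 0.0849
Iter 7: z = -0.2897 + 0.0577i, |z|^2 = 0.0872
Iter 8: z = -0.2894 + 0.0516i, |z|^2 = 0.0864
Iter 9: z = -0.2889 + 0.0551i, |z|^2 = 0.0865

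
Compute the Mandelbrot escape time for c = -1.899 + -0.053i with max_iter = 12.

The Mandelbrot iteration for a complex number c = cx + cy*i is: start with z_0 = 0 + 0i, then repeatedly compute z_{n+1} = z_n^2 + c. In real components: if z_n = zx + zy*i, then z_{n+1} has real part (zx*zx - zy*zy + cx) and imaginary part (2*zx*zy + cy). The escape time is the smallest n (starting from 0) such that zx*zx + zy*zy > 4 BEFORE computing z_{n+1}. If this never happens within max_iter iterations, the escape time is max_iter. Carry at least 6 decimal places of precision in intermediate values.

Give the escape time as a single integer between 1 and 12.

Answer: 5

Derivation:
z_0 = 0 + 0i, c = -1.8990 + -0.0530i
Iter 1: z = -1.8990 + -0.0530i, |z|^2 = 3.6090
Iter 2: z = 1.7044 + 0.1483i, |z|^2 = 2.9269
Iter 3: z = 0.9840 + 0.4525i, |z|^2 = 1.1729
Iter 4: z = -1.1356 + 0.8375i, |z|^2 = 1.9909
Iter 5: z = -1.3108 + -1.9551i, |z|^2 = 5.5406
Escaped at iteration 5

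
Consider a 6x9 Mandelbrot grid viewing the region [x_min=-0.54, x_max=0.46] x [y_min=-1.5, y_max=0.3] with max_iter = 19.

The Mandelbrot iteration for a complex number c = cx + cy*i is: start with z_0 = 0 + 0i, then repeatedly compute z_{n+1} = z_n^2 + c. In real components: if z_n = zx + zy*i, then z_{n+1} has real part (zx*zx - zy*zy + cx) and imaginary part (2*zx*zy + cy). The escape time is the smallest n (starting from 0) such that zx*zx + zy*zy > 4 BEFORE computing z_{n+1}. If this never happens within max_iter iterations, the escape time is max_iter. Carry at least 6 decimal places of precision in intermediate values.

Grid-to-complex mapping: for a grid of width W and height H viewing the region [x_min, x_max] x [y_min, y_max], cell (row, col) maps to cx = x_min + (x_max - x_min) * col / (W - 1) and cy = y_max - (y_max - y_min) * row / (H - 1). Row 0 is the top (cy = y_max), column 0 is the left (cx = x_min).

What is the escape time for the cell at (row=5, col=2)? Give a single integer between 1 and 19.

z_0 = 0 + 0i, c = -0.1400 + -0.8250i
Iter 1: z = -0.1400 + -0.8250i, |z|^2 = 0.7002
Iter 2: z = -0.8010 + -0.5940i, |z|^2 = 0.9945
Iter 3: z = 0.1488 + 0.1266i, |z|^2 = 0.0382
Iter 4: z = -0.1339 + -0.7873i, |z|^2 = 0.6378
Iter 5: z = -0.7419 + -0.6142i, |z|^2 = 0.9277
Iter 6: z = 0.0333 + 0.0864i, |z|^2 = 0.0086
Iter 7: z = -0.1464 + -0.8193i, |z|^2 = 0.6926
Iter 8: z = -0.7898 + -0.5852i, |z|^2 = 0.9662
Iter 9: z = 0.1413 + 0.0993i, |z|^2 = 0.0298
Iter 10: z = -0.1299 + -0.7969i, |z|^2 = 0.6520
Iter 11: z = -0.7582 + -0.6179i, |z|^2 = 0.9568
Iter 12: z = 0.0531 + 0.1121i, |z|^2 = 0.0154
Iter 13: z = -0.1497 + -0.8131i, |z|^2 = 0.6836
Iter 14: z = -0.7787 + -0.5815i, |z|^2 = 0.9445
Iter 15: z = 0.1283 + 0.0806i, |z|^2 = 0.0230
Iter 16: z = -0.1300 + -0.8043i, |z|^2 = 0.6638
Iter 17: z = -0.7700 + -0.6158i, |z|^2 = 0.9721
Iter 18: z = 0.0737 + 0.1234i, |z|^2 = 0.0206

Answer: 19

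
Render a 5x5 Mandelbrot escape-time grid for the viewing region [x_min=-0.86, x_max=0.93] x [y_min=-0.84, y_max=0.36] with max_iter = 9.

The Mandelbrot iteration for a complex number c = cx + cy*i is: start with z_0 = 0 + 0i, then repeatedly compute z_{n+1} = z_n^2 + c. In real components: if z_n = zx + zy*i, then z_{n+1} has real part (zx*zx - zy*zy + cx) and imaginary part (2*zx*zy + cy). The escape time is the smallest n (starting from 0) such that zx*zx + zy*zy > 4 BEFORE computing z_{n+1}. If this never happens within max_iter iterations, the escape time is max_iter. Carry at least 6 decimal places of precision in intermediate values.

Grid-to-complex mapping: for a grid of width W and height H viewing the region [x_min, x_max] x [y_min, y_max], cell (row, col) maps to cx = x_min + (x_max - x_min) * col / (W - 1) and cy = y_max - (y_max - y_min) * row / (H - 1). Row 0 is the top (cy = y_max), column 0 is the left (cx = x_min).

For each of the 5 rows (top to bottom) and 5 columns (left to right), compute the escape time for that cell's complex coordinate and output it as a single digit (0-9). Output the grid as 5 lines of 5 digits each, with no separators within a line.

(row=0, col=0): c = -0.8600 + 0.3600i → escape time 7
(row=0, col=1): c = -0.4125 + 0.3600i → escape time 9
(row=0, col=2): c = 0.0350 + 0.3600i → escape time 9
(row=0, col=3): c = 0.4825 + 0.3600i → escape time 7
(row=0, col=4): c = 0.9300 + 0.3600i → escape time 3
(row=1, col=0): c = -0.8600 + 0.0600i → escape time 9
(row=1, col=1): c = -0.4125 + 0.0600i → escape time 9
(row=1, col=2): c = 0.0350 + 0.0600i → escape time 9
(row=1, col=3): c = 0.4825 + 0.0600i → escape time 5
(row=1, col=4): c = 0.9300 + 0.0600i → escape time 3
(row=2, col=0): c = -0.8600 + -0.2400i → escape time 9
(row=2, col=1): c = -0.4125 + -0.2400i → escape time 9
(row=2, col=2): c = 0.0350 + -0.2400i → escape time 9
(row=2, col=3): c = 0.4825 + -0.2400i → escape time 6
(row=2, col=4): c = 0.9300 + -0.2400i → escape time 3
(row=3, col=0): c = -0.8600 + -0.5400i → escape time 5
(row=3, col=1): c = -0.4125 + -0.5400i → escape time 9
(row=3, col=2): c = 0.0350 + -0.5400i → escape time 9
(row=3, col=3): c = 0.4825 + -0.5400i → escape time 5
(row=3, col=4): c = 0.9300 + -0.5400i → escape time 2
(row=4, col=0): c = -0.8600 + -0.8400i → escape time 4
(row=4, col=1): c = -0.4125 + -0.8400i → escape time 5
(row=4, col=2): c = 0.0350 + -0.8400i → escape time 9
(row=4, col=3): c = 0.4825 + -0.8400i → escape time 3
(row=4, col=4): c = 0.9300 + -0.8400i → escape time 2

Answer: 79973
99953
99963
59952
45932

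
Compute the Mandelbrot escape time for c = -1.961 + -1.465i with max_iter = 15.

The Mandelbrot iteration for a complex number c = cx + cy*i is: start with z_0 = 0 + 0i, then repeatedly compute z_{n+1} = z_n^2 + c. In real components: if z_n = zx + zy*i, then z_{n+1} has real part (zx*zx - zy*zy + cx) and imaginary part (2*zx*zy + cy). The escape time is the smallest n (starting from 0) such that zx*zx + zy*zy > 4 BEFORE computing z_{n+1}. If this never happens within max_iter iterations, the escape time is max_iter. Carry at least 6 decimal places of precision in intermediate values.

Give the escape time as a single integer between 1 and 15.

z_0 = 0 + 0i, c = -1.9610 + -1.4650i
Iter 1: z = -1.9610 + -1.4650i, |z|^2 = 5.9917
Escaped at iteration 1

Answer: 1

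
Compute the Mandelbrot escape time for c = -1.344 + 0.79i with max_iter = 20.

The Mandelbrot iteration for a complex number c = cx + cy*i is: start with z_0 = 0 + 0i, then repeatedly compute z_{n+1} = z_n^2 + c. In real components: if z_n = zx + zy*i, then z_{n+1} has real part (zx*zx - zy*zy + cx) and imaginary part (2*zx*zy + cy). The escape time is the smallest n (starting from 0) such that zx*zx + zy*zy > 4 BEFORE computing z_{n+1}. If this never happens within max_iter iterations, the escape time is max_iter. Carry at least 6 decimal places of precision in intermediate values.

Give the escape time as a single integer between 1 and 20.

z_0 = 0 + 0i, c = -1.3440 + 0.7900i
Iter 1: z = -1.3440 + 0.7900i, |z|^2 = 2.4304
Iter 2: z = -0.1618 + -1.3335i, |z|^2 = 1.8044
Iter 3: z = -3.0961 + 1.2214i, |z|^2 = 11.0778
Escaped at iteration 3

Answer: 3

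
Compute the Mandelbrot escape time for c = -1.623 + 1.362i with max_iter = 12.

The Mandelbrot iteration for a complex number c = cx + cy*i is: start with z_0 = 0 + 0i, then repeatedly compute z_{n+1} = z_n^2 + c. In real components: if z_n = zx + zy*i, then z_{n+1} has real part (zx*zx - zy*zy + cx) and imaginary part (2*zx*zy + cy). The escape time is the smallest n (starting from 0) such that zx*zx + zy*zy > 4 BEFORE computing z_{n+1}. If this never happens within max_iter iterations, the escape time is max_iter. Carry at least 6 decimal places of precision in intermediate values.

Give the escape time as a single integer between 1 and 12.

z_0 = 0 + 0i, c = -1.6230 + 1.3620i
Iter 1: z = -1.6230 + 1.3620i, |z|^2 = 4.4892
Escaped at iteration 1

Answer: 1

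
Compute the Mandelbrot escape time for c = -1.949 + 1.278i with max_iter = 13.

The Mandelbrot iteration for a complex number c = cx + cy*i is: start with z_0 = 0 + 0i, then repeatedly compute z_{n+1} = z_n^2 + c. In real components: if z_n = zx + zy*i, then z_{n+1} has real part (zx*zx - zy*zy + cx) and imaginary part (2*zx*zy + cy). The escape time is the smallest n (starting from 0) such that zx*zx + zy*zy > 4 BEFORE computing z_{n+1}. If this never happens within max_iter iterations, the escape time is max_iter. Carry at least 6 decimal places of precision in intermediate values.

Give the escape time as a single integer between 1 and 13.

Answer: 1

Derivation:
z_0 = 0 + 0i, c = -1.9490 + 1.2780i
Iter 1: z = -1.9490 + 1.2780i, |z|^2 = 5.4319
Escaped at iteration 1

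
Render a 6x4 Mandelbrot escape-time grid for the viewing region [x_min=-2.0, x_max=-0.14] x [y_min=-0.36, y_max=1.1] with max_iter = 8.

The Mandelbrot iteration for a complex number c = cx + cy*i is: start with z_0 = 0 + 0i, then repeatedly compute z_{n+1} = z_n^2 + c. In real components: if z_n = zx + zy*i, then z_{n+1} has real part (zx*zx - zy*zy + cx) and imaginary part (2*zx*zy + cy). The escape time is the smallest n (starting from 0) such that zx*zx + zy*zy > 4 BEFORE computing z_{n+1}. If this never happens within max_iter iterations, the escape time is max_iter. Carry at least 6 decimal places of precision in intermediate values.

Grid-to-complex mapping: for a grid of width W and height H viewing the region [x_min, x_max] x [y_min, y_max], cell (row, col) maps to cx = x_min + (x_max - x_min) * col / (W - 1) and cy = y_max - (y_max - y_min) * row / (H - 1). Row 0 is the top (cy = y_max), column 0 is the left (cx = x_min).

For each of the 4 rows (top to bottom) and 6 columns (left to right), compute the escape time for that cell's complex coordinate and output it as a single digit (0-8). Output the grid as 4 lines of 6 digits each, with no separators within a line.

(row=0, col=0): c = -2.0000 + 1.1000i → escape time 1
(row=0, col=1): c = -1.6280 + 1.1000i → escape time 2
(row=0, col=2): c = -1.2560 + 1.1000i → escape time 3
(row=0, col=3): c = -0.8840 + 1.1000i → escape time 3
(row=0, col=4): c = -0.5120 + 1.1000i → escape time 3
(row=0, col=5): c = -0.1400 + 1.1000i → escape time 7
(row=1, col=0): c = -2.0000 + 0.6133i → escape time 1
(row=1, col=1): c = -1.6280 + 0.6133i → escape time 3
(row=1, col=2): c = -1.2560 + 0.6133i → escape time 3
(row=1, col=3): c = -0.8840 + 0.6133i → escape time 5
(row=1, col=4): c = -0.5120 + 0.6133i → escape time 8
(row=1, col=5): c = -0.1400 + 0.6133i → escape time 8
(row=2, col=0): c = -2.0000 + 0.1267i → escape time 1
(row=2, col=1): c = -1.6280 + 0.1267i → escape time 6
(row=2, col=2): c = -1.2560 + 0.1267i → escape time 8
(row=2, col=3): c = -0.8840 + 0.1267i → escape time 8
(row=2, col=4): c = -0.5120 + 0.1267i → escape time 8
(row=2, col=5): c = -0.1400 + 0.1267i → escape time 8
(row=3, col=0): c = -2.0000 + -0.3600i → escape time 1
(row=3, col=1): c = -1.6280 + -0.3600i → escape time 4
(row=3, col=2): c = -1.2560 + -0.3600i → escape time 8
(row=3, col=3): c = -0.8840 + -0.3600i → escape time 7
(row=3, col=4): c = -0.5120 + -0.3600i → escape time 8
(row=3, col=5): c = -0.1400 + -0.3600i → escape time 8

Answer: 123337
133588
168888
148788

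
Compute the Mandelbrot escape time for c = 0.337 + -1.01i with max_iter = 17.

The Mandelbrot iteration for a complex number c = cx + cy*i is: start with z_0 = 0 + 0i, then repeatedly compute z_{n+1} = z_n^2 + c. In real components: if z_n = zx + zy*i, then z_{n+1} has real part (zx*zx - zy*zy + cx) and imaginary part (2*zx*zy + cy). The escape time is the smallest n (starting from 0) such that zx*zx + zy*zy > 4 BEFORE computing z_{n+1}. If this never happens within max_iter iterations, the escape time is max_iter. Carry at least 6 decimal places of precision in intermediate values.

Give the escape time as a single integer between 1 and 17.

z_0 = 0 + 0i, c = 0.3370 + -1.0100i
Iter 1: z = 0.3370 + -1.0100i, |z|^2 = 1.1337
Iter 2: z = -0.5695 + -1.6907i, |z|^2 = 3.1830
Iter 3: z = -2.1972 + 0.9159i, |z|^2 = 5.6666
Escaped at iteration 3

Answer: 3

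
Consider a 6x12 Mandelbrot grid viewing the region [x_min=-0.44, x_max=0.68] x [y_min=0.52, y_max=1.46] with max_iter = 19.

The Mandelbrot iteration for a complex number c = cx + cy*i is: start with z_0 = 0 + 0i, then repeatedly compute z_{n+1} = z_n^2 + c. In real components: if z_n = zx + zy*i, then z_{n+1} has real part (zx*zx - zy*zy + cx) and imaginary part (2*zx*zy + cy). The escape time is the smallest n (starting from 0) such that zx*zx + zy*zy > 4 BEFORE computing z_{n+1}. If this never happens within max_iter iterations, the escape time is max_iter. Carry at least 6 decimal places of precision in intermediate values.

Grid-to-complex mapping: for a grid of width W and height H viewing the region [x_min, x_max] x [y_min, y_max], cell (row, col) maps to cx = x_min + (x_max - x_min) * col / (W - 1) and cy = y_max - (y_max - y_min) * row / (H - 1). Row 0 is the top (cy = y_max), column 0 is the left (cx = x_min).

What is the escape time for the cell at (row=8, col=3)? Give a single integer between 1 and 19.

z_0 = 0 + 0i, c = 0.2320 + 0.7764i
Iter 1: z = 0.2320 + 0.7764i, |z|^2 = 0.6566
Iter 2: z = -0.3169 + 1.1366i, |z|^2 = 1.3923
Iter 3: z = -0.9594 + 0.0560i, |z|^2 = 0.9236
Iter 4: z = 1.1493 + 0.6690i, |z|^2 = 1.7686
Iter 5: z = 1.1054 + 2.3142i, |z|^2 = 6.5775
Escaped at iteration 5

Answer: 5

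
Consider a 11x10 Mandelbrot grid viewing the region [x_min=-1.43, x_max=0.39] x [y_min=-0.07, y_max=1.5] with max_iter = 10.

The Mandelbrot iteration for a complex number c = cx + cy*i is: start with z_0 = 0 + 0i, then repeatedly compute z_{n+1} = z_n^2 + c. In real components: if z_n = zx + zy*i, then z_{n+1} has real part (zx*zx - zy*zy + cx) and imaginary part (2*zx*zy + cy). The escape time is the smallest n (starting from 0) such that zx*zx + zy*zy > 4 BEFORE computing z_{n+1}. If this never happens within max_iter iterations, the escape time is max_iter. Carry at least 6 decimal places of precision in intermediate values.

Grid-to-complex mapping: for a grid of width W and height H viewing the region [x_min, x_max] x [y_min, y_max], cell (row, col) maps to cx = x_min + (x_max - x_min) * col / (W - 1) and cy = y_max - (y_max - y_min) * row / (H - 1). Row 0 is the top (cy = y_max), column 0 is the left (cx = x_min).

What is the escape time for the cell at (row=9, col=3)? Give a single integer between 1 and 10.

z_0 = 0 + 0i, c = -0.8840 + -0.0700i
Iter 1: z = -0.8840 + -0.0700i, |z|^2 = 0.7864
Iter 2: z = -0.1074 + 0.0538i, |z|^2 = 0.0144
Iter 3: z = -0.8753 + -0.0816i, |z|^2 = 0.7729
Iter 4: z = -0.1244 + 0.0728i, |z|^2 = 0.0208
Iter 5: z = -0.8738 + -0.0881i, |z|^2 = 0.7713
Iter 6: z = -0.1282 + 0.0840i, |z|^2 = 0.0235
Iter 7: z = -0.8746 + -0.0915i, |z|^2 = 0.7733
Iter 8: z = -0.1274 + 0.0901i, |z|^2 = 0.0244
Iter 9: z = -0.8759 + -0.0930i, |z|^2 = 0.7758

Answer: 10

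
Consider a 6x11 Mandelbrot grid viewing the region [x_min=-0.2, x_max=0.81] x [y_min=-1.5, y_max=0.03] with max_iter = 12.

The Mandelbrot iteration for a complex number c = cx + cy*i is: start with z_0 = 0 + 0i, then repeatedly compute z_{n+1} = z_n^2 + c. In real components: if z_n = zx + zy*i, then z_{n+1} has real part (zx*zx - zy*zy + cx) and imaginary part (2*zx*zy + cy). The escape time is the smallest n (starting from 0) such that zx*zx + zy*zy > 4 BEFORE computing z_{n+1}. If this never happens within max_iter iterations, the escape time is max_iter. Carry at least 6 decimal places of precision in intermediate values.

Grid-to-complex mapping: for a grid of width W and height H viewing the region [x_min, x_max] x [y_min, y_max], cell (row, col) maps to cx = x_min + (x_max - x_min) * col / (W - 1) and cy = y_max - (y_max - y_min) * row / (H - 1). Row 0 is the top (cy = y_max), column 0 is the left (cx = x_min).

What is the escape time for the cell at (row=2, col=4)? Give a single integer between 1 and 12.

z_0 = 0 + 0i, c = 0.6080 + -0.2760i
Iter 1: z = 0.6080 + -0.2760i, |z|^2 = 0.4458
Iter 2: z = 0.9015 + -0.6116i, |z|^2 = 1.1868
Iter 3: z = 1.0466 + -1.3787i, |z|^2 = 2.9963
Iter 4: z = -0.1975 + -3.1620i, |z|^2 = 10.0371
Escaped at iteration 4

Answer: 4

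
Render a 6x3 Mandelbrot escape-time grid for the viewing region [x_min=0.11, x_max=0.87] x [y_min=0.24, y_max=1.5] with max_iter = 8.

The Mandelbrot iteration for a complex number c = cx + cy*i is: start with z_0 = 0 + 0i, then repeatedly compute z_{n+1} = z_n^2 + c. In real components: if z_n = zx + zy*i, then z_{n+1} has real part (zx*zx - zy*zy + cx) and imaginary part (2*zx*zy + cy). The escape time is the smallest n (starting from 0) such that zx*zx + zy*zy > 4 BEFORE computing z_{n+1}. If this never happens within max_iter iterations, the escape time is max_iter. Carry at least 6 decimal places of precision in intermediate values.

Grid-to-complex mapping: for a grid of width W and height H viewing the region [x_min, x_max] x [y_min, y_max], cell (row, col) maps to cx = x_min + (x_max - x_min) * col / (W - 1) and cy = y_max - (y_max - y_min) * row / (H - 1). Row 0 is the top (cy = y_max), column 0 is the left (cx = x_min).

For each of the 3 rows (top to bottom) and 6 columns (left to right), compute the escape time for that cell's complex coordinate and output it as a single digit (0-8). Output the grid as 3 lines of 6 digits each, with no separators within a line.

(row=0, col=0): c = 0.1100 + 1.5000i → escape time 2
(row=0, col=1): c = 0.2620 + 1.5000i → escape time 2
(row=0, col=2): c = 0.4140 + 1.5000i → escape time 2
(row=0, col=3): c = 0.5660 + 1.5000i → escape time 2
(row=0, col=4): c = 0.7180 + 1.5000i → escape time 2
(row=0, col=5): c = 0.8700 + 1.5000i → escape time 2
(row=1, col=0): c = 0.1100 + 0.8700i → escape time 5
(row=1, col=1): c = 0.2620 + 0.8700i → escape time 4
(row=1, col=2): c = 0.4140 + 0.8700i → escape time 3
(row=1, col=3): c = 0.5660 + 0.8700i → escape time 3
(row=1, col=4): c = 0.7180 + 0.8700i → escape time 2
(row=1, col=5): c = 0.8700 + 0.8700i → escape time 2
(row=2, col=0): c = 0.1100 + 0.2400i → escape time 8
(row=2, col=1): c = 0.2620 + 0.2400i → escape time 8
(row=2, col=2): c = 0.4140 + 0.2400i → escape time 8
(row=2, col=3): c = 0.5660 + 0.2400i → escape time 4
(row=2, col=4): c = 0.7180 + 0.2400i → escape time 3
(row=2, col=5): c = 0.8700 + 0.2400i → escape time 3

Answer: 222222
543322
888433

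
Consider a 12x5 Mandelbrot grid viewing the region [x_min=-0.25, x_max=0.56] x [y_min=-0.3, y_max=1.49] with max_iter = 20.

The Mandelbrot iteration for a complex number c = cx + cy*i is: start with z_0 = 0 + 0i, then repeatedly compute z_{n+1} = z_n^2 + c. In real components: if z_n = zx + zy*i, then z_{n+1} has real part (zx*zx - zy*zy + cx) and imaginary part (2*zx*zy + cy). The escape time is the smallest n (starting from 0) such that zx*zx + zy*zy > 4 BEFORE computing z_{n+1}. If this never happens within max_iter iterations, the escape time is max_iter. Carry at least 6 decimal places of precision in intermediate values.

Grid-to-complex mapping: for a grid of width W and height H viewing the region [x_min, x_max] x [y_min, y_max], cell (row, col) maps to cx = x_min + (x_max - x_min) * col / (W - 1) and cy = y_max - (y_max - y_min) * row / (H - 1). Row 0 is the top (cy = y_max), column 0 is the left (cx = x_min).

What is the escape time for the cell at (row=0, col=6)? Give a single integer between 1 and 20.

z_0 = 0 + 0i, c = 0.1918 + 1.4900i
Iter 1: z = 0.1918 + 1.4900i, |z|^2 = 2.2569
Iter 2: z = -1.9915 + 2.0616i, |z|^2 = 8.2163
Escaped at iteration 2

Answer: 2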